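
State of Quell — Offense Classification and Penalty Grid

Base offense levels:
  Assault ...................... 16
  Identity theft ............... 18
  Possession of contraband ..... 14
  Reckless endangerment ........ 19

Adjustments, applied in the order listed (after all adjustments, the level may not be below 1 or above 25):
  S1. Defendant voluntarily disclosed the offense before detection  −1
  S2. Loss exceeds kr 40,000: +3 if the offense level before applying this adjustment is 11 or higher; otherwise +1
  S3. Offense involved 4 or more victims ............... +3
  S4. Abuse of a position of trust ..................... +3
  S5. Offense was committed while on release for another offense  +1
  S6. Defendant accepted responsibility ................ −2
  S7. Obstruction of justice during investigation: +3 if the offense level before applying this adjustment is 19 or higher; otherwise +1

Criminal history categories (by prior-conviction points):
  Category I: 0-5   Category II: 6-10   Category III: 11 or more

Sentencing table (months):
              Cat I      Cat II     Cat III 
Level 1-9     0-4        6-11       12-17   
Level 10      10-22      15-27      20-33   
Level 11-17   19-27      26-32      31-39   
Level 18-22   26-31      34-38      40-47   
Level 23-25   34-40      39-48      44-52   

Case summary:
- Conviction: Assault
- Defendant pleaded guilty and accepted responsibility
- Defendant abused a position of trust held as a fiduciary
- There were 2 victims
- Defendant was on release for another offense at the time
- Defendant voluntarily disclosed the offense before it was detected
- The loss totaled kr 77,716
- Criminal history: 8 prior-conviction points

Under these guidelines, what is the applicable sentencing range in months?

34-38 months

Base offense level for assault: 16.
S1 applies: 16 − 1 = 15.
S2 applies (level before this adjustment is 15 ≥ 11, so +3): 15 + 3 = 18.
S3 does not apply.
S4 applies: 18 + 3 = 21.
S5 applies: 21 + 1 = 22.
S6 applies: 22 − 2 = 20.
S7 does not apply.
Final offense level: 20.
Criminal history: 8 prior points → Category II (6-10).
Level 20 falls in the 18-22 band.
Grid: Level 18-22 × Category II = 34-38 months.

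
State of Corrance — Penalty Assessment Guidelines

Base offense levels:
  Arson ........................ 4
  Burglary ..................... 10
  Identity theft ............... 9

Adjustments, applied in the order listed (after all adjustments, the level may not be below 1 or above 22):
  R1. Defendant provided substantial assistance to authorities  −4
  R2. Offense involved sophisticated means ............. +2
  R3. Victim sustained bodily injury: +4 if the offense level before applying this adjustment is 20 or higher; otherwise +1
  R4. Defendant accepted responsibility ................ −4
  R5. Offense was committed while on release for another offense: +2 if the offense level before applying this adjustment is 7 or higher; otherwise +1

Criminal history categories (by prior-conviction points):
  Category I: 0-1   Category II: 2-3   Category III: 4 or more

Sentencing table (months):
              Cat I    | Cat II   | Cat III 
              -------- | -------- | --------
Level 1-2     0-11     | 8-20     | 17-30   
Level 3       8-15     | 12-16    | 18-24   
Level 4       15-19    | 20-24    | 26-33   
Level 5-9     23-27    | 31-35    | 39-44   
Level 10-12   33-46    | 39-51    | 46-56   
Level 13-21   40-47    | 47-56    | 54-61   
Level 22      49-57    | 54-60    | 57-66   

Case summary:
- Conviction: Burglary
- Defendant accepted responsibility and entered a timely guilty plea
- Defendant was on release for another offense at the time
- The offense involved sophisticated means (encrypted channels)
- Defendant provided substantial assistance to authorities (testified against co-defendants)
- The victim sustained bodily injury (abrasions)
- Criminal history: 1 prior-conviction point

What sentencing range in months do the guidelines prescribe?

23-27 months

Base offense level for burglary: 10.
R1 applies: 10 − 4 = 6.
R2 applies: 6 + 2 = 8.
R3 applies (level before this adjustment is 8 < 20, so +1): 8 + 1 = 9.
R4 applies: 9 − 4 = 5.
R5 applies (level before this adjustment is 5 < 7, so +1): 5 + 1 = 6.
Final offense level: 6.
Criminal history: 1 prior point → Category I (0-1).
Level 6 falls in the 5-9 band.
Grid: Level 5-9 × Category I = 23-27 months.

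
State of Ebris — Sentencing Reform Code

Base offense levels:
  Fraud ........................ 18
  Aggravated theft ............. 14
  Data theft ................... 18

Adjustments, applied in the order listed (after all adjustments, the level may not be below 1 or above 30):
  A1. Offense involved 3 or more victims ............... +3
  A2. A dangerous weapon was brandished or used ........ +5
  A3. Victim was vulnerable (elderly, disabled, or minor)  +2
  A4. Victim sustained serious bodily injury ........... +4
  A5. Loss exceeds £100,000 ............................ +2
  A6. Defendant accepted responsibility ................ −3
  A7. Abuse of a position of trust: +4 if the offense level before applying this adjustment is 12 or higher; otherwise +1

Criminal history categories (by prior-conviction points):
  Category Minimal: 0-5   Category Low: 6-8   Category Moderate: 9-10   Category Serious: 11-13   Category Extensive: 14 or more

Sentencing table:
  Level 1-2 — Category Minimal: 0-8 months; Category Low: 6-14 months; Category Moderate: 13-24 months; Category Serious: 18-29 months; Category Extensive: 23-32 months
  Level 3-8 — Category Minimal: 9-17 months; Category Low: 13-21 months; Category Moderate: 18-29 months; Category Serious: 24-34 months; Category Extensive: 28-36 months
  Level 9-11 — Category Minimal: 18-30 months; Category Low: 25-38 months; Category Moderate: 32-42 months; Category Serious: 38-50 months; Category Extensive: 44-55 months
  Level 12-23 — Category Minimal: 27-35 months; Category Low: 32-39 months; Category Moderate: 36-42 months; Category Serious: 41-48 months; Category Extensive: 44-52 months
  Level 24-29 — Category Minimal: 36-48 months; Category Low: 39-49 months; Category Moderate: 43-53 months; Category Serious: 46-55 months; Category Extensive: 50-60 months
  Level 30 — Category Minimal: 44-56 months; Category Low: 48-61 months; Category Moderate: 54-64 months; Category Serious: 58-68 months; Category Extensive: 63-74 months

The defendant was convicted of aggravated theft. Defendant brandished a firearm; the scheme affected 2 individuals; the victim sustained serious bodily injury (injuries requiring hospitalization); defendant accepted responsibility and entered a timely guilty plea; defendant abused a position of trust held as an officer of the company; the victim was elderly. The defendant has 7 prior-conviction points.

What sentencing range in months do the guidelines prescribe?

Base offense level for aggravated theft: 14.
A2 applies: 14 + 5 = 19.
A3 applies: 19 + 2 = 21.
A4 applies: 21 + 4 = 25.
A6 applies: 25 − 3 = 22.
A7 applies (level before this adjustment is 22 ≥ 12, so +4): 22 + 4 = 26.
Final offense level: 26.
Criminal history: 7 prior points → Category Low (6-8).
Level 26 falls in the 24-29 band.
Grid: Level 24-29 × Category Low = 39-49 months.

39-49 months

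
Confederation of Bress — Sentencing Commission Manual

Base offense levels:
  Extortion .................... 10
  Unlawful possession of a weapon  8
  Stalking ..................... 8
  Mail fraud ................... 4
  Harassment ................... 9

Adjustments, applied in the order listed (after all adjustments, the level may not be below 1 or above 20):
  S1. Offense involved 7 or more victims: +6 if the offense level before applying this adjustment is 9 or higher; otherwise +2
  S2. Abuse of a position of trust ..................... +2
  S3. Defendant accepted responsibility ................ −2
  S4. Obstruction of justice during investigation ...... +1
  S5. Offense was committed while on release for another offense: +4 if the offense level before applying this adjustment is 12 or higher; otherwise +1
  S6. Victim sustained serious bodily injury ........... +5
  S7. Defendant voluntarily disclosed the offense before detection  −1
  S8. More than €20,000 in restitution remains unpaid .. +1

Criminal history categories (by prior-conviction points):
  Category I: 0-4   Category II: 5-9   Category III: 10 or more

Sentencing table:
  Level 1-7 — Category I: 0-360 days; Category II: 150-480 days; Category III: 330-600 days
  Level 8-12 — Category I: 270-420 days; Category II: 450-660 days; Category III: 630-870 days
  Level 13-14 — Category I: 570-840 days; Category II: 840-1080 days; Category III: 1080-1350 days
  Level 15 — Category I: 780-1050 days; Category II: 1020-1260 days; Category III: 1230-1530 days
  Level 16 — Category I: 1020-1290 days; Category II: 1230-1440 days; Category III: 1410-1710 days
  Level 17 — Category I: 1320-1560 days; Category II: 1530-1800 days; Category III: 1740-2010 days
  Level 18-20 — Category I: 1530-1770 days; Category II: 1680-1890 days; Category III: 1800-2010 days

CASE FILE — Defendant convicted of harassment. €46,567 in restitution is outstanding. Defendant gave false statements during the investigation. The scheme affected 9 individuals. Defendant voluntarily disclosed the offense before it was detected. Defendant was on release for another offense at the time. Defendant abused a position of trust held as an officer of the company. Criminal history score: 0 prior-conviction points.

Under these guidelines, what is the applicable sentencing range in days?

1530-1770 days

Base offense level for harassment: 9.
S1 applies (level before this adjustment is 9 ≥ 9, so +6): 9 + 6 = 15.
S2 applies: 15 + 2 = 17.
S4 applies: 17 + 1 = 18.
S5 applies (level before this adjustment is 18 ≥ 12, so +4): 18 + 4 = 22.
S6 does not apply.
S7 applies: 22 − 1 = 21.
S8 applies: 21 + 1 = 22.
Level 22 exceeds the maximum of 20; capped at 20.
Final offense level: 20.
Criminal history: 0 prior points → Category I (0-4).
Level 20 falls in the 18-20 band.
Grid: Level 18-20 × Category I = 1530-1770 days.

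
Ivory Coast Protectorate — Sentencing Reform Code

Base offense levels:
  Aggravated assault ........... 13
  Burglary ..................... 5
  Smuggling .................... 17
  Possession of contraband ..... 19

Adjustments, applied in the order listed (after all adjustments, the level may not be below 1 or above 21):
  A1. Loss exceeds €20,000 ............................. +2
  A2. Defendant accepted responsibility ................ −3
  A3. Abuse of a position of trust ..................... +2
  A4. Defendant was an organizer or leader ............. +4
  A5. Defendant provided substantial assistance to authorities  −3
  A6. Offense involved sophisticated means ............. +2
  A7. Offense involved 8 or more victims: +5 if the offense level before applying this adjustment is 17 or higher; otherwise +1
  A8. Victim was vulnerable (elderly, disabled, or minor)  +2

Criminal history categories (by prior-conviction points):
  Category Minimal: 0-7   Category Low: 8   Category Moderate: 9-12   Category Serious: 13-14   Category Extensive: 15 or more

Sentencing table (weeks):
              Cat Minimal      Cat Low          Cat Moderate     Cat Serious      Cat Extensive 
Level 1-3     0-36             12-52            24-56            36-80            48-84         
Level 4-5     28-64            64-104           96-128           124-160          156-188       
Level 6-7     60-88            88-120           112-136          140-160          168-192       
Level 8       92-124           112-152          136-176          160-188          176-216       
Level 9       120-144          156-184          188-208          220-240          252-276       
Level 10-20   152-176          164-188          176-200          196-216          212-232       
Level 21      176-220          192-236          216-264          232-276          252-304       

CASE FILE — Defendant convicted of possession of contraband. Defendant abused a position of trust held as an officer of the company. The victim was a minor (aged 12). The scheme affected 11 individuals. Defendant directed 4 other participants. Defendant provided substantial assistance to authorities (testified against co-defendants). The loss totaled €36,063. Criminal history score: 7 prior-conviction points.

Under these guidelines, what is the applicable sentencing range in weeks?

176-220 weeks

Base offense level for possession of contraband: 19.
A1 applies: 19 + 2 = 21.
A2 does not apply.
A3 applies: 21 + 2 = 23.
A4 applies: 23 + 4 = 27.
A5 applies: 27 − 3 = 24.
A6 does not apply.
A7 applies (level before this adjustment is 24 ≥ 17, so +5): 24 + 5 = 29.
A8 applies: 29 + 2 = 31.
Level 31 exceeds the maximum of 21; capped at 21.
Final offense level: 21.
Criminal history: 7 prior points → Category Minimal (0-7).
Level 21 falls in the 21 band.
Grid: Level 21 × Category Minimal = 176-220 weeks.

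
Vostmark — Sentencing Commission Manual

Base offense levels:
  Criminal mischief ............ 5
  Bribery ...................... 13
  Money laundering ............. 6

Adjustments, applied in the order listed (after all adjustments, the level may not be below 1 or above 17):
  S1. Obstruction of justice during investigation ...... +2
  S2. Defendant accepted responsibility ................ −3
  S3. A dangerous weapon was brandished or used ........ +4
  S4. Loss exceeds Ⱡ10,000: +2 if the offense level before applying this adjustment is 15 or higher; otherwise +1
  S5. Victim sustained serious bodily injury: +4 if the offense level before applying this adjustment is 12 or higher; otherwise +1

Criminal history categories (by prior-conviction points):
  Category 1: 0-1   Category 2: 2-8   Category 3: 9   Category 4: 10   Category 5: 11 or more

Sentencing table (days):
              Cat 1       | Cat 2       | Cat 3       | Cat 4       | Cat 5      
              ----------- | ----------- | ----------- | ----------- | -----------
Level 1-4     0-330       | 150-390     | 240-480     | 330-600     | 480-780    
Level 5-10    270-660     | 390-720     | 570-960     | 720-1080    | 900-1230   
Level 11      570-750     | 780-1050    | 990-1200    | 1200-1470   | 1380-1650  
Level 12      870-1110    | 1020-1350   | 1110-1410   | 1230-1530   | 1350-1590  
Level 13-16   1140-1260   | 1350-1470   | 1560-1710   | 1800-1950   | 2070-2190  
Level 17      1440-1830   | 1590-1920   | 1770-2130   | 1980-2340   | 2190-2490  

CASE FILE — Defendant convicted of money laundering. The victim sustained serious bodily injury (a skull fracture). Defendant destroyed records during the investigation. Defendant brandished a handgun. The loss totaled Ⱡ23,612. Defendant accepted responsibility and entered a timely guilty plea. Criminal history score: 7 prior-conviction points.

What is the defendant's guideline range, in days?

Base offense level for money laundering: 6.
S1 applies: 6 + 2 = 8.
S2 applies: 8 − 3 = 5.
S3 applies: 5 + 4 = 9.
S4 applies (level before this adjustment is 9 < 15, so +1): 9 + 1 = 10.
S5 applies (level before this adjustment is 10 < 12, so +1): 10 + 1 = 11.
Final offense level: 11.
Criminal history: 7 prior points → Category 2 (2-8).
Level 11 falls in the 11 band.
Grid: Level 11 × Category 2 = 780-1050 days.

780-1050 days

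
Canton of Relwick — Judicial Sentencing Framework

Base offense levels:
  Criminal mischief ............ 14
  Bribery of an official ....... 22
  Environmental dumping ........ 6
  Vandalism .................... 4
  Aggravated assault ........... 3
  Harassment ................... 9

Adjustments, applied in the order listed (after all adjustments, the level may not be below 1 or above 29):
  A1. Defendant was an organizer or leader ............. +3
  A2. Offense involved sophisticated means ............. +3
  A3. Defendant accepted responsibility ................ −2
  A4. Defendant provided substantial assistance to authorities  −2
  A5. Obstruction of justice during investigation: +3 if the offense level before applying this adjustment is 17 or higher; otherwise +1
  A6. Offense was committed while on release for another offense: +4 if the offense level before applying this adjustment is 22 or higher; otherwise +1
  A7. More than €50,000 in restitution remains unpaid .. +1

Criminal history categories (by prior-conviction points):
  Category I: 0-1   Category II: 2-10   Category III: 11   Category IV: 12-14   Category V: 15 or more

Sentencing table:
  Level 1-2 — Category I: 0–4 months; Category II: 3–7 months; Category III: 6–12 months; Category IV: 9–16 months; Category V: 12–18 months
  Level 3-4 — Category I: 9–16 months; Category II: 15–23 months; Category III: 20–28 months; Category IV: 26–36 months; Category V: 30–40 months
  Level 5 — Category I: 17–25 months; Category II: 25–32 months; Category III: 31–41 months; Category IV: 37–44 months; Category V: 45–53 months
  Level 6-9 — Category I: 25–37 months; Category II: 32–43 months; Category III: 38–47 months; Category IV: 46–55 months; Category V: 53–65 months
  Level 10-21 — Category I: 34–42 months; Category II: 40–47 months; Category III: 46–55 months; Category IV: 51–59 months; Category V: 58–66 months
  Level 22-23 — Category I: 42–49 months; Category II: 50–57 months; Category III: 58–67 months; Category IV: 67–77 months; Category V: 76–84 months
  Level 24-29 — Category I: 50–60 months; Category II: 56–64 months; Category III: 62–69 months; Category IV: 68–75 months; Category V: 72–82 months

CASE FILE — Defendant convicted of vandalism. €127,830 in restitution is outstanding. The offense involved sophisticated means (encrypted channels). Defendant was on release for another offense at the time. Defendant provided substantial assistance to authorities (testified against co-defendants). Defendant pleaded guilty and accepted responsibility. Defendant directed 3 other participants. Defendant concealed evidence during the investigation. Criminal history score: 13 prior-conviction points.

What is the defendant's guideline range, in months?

46-55 months

Base offense level for vandalism: 4.
A1 applies: 4 + 3 = 7.
A2 applies: 7 + 3 = 10.
A3 applies: 10 − 2 = 8.
A4 applies: 8 − 2 = 6.
A5 applies (level before this adjustment is 6 < 17, so +1): 6 + 1 = 7.
A6 applies (level before this adjustment is 7 < 22, so +1): 7 + 1 = 8.
A7 applies: 8 + 1 = 9.
Final offense level: 9.
Criminal history: 13 prior points → Category IV (12-14).
Level 9 falls in the 6-9 band.
Grid: Level 6-9 × Category IV = 46-55 months.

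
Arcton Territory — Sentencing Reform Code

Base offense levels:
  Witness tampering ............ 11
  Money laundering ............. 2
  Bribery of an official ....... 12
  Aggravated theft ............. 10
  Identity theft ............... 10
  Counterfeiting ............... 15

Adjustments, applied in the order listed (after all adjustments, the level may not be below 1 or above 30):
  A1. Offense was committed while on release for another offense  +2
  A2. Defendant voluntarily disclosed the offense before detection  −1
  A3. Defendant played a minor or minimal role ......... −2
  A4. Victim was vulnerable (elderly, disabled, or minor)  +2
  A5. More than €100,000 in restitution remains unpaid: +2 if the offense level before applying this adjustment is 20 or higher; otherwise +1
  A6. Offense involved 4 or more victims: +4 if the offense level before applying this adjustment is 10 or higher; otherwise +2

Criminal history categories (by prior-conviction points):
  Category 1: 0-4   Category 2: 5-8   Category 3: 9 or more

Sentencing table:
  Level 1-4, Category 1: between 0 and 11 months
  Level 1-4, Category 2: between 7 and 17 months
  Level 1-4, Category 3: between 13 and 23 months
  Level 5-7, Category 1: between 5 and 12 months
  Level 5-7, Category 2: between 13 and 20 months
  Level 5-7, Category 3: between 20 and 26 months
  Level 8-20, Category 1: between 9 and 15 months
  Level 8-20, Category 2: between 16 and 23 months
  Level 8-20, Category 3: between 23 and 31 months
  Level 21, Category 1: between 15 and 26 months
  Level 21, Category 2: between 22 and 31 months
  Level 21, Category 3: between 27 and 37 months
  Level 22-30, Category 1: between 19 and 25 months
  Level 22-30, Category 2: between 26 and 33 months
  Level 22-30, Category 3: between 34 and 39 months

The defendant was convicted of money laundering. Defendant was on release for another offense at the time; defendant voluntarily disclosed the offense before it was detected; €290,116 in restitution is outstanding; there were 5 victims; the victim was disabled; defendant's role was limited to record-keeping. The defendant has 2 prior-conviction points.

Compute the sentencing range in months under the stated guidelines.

Base offense level for money laundering: 2.
A1 applies: 2 + 2 = 4.
A2 applies: 4 − 1 = 3.
A3 applies: 3 − 2 = 1.
A4 applies: 1 + 2 = 3.
A5 applies (level before this adjustment is 3 < 20, so +1): 3 + 1 = 4.
A6 applies (level before this adjustment is 4 < 10, so +2): 4 + 2 = 6.
Final offense level: 6.
Criminal history: 2 prior points → Category 1 (0-4).
Level 6 falls in the 5-7 band.
Grid: Level 5-7 × Category 1 = 5-12 months.

5-12 months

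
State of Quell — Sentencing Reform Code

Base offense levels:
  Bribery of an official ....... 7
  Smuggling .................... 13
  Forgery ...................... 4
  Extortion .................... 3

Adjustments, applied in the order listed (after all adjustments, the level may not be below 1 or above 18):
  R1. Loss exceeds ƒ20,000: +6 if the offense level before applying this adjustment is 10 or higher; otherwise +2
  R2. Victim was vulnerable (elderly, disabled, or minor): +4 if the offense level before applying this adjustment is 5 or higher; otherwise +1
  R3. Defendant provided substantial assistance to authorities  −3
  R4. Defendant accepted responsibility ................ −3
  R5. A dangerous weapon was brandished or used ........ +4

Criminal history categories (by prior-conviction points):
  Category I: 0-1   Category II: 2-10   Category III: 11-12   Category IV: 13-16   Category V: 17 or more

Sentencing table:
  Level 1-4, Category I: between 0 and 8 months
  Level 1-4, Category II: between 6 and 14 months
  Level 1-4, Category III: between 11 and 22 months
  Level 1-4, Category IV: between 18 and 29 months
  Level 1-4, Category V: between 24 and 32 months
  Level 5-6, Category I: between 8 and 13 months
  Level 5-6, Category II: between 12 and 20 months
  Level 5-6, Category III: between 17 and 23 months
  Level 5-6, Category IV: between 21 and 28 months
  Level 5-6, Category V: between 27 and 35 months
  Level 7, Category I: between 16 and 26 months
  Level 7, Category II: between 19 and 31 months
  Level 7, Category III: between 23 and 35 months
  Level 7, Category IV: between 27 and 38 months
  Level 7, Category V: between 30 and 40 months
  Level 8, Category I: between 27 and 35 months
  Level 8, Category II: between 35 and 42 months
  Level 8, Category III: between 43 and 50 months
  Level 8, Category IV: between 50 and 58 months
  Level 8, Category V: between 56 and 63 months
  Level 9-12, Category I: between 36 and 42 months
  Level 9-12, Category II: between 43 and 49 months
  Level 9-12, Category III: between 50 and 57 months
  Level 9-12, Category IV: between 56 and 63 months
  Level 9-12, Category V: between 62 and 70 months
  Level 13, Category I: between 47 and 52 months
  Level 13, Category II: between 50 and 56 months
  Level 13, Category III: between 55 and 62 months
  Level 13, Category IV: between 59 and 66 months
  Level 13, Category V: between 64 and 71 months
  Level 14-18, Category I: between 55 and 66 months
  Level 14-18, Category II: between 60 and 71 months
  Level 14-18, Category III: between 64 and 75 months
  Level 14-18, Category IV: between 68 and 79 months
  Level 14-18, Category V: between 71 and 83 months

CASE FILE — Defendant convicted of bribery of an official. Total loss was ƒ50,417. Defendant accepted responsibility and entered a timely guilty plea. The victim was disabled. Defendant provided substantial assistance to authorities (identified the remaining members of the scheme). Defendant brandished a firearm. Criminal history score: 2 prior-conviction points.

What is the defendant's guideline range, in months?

43-49 months

Base offense level for bribery of an official: 7.
R1 applies (level before this adjustment is 7 < 10, so +2): 7 + 2 = 9.
R2 applies (level before this adjustment is 9 ≥ 5, so +4): 9 + 4 = 13.
R3 applies: 13 − 3 = 10.
R4 applies: 10 − 3 = 7.
R5 applies: 7 + 4 = 11.
Final offense level: 11.
Criminal history: 2 prior points → Category II (2-10).
Level 11 falls in the 9-12 band.
Grid: Level 9-12 × Category II = 43-49 months.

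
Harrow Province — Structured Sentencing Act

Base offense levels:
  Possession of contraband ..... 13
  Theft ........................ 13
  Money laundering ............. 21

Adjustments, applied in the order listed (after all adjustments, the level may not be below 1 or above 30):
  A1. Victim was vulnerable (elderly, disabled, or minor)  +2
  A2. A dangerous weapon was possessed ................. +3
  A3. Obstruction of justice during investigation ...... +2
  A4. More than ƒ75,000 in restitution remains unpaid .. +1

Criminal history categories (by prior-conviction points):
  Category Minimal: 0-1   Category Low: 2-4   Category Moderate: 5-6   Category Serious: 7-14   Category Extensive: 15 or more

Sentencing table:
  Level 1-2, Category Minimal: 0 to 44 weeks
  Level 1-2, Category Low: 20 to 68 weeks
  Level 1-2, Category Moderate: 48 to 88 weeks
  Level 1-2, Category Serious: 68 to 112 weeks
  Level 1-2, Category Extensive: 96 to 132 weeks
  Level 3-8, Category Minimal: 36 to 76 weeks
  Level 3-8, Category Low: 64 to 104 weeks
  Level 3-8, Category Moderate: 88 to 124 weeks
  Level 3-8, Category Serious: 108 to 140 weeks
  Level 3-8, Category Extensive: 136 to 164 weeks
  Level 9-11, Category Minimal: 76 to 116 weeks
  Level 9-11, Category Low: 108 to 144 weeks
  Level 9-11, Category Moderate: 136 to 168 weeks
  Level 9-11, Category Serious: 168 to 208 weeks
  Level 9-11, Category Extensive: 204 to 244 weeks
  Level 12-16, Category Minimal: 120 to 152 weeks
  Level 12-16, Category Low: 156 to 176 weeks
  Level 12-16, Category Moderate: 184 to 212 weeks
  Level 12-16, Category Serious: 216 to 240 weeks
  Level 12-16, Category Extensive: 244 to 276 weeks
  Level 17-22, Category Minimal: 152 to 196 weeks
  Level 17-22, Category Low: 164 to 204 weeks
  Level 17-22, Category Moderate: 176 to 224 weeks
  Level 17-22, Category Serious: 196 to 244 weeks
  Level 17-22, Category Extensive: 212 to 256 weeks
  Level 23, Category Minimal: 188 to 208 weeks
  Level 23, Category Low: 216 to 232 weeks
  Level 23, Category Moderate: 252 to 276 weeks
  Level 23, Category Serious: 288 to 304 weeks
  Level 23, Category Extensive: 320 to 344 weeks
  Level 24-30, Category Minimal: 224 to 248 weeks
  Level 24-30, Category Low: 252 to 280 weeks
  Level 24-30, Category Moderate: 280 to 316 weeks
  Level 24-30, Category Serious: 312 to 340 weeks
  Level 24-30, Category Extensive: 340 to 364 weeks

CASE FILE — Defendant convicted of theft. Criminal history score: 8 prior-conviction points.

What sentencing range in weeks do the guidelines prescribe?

Base offense level for theft: 13.
Final offense level: 13.
Criminal history: 8 prior points → Category Serious (7-14).
Level 13 falls in the 12-16 band.
Grid: Level 12-16 × Category Serious = 216-240 weeks.

216-240 weeks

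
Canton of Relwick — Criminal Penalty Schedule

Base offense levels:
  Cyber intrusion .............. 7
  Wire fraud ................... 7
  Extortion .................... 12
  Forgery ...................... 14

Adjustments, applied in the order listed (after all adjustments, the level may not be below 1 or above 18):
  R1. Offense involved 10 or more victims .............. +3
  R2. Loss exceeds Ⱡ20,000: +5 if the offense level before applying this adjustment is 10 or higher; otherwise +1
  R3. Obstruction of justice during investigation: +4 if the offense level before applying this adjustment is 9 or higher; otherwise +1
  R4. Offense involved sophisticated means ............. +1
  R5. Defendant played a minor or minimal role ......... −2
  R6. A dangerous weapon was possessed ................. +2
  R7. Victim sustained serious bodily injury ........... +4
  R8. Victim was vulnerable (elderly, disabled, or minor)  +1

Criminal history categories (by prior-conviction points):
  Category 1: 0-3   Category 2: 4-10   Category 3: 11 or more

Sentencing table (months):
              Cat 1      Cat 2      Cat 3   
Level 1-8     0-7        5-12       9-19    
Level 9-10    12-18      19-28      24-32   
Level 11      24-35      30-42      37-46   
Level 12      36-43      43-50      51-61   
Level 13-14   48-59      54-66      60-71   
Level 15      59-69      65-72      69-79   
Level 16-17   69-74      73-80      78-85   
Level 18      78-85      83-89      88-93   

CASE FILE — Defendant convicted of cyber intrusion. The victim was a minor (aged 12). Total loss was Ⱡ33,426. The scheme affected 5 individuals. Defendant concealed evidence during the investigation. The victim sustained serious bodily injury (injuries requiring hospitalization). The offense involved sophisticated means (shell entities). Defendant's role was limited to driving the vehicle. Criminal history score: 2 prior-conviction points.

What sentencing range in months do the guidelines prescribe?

48-59 months

Base offense level for cyber intrusion: 7.
R1 does not apply.
R2 applies (level before this adjustment is 7 < 10, so +1): 7 + 1 = 8.
R3 applies (level before this adjustment is 8 < 9, so +1): 8 + 1 = 9.
R4 applies: 9 + 1 = 10.
R5 applies: 10 − 2 = 8.
R7 applies: 8 + 4 = 12.
R8 applies: 12 + 1 = 13.
Final offense level: 13.
Criminal history: 2 prior points → Category 1 (0-3).
Level 13 falls in the 13-14 band.
Grid: Level 13-14 × Category 1 = 48-59 months.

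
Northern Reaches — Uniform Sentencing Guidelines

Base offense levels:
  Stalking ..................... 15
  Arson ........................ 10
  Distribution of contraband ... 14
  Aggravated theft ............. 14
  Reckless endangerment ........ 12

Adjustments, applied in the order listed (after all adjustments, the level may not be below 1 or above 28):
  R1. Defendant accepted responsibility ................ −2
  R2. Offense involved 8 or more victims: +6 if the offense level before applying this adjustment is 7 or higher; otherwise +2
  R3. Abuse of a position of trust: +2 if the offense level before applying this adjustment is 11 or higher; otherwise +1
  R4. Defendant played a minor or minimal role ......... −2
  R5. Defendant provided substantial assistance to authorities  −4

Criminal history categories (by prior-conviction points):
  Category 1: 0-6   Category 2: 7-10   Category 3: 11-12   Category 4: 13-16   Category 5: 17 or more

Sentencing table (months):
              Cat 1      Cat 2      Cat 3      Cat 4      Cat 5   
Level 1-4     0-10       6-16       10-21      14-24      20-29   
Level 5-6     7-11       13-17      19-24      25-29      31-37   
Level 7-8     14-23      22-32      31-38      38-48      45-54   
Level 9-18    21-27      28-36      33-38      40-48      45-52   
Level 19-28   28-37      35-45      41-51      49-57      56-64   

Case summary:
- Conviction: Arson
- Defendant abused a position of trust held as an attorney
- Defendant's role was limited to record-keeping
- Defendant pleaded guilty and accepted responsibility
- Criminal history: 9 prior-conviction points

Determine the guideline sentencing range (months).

Base offense level for arson: 10.
R1 applies: 10 − 2 = 8.
R3 applies (level before this adjustment is 8 < 11, so +1): 8 + 1 = 9.
R4 applies: 9 − 2 = 7.
R5 does not apply.
Final offense level: 7.
Criminal history: 9 prior points → Category 2 (7-10).
Level 7 falls in the 7-8 band.
Grid: Level 7-8 × Category 2 = 22-32 months.

22-32 months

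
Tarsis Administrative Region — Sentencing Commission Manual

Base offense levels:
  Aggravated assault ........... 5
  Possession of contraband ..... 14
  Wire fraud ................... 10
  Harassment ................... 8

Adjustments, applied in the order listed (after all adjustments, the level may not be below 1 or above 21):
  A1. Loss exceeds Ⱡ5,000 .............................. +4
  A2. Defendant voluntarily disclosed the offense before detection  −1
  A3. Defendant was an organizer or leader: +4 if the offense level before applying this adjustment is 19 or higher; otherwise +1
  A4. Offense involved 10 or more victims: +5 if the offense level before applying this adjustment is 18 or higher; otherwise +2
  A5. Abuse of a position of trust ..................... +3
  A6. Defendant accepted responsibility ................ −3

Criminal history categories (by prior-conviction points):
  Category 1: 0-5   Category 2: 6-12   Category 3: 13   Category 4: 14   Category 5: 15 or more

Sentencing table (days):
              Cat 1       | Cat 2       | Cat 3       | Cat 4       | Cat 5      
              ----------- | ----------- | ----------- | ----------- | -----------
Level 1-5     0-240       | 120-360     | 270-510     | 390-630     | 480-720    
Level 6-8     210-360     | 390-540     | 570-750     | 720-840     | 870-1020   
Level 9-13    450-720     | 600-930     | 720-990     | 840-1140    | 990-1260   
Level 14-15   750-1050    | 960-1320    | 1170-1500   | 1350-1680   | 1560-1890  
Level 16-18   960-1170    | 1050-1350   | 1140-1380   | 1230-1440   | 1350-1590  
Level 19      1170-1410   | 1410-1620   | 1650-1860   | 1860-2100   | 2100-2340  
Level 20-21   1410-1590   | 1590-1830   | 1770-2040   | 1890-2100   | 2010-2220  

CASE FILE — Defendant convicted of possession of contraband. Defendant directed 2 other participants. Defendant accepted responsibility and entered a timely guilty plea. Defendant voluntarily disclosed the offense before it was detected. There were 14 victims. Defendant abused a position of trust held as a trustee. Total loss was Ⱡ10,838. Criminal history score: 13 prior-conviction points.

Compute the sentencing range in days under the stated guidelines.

Base offense level for possession of contraband: 14.
A1 applies: 14 + 4 = 18.
A2 applies: 18 − 1 = 17.
A3 applies (level before this adjustment is 17 < 19, so +1): 17 + 1 = 18.
A4 applies (level before this adjustment is 18 ≥ 18, so +5): 18 + 5 = 23.
A5 applies: 23 + 3 = 26.
A6 applies: 26 − 3 = 23.
Level 23 exceeds the maximum of 21; capped at 21.
Final offense level: 21.
Criminal history: 13 prior points → Category 3 (13).
Level 21 falls in the 20-21 band.
Grid: Level 20-21 × Category 3 = 1770-2040 days.

1770-2040 days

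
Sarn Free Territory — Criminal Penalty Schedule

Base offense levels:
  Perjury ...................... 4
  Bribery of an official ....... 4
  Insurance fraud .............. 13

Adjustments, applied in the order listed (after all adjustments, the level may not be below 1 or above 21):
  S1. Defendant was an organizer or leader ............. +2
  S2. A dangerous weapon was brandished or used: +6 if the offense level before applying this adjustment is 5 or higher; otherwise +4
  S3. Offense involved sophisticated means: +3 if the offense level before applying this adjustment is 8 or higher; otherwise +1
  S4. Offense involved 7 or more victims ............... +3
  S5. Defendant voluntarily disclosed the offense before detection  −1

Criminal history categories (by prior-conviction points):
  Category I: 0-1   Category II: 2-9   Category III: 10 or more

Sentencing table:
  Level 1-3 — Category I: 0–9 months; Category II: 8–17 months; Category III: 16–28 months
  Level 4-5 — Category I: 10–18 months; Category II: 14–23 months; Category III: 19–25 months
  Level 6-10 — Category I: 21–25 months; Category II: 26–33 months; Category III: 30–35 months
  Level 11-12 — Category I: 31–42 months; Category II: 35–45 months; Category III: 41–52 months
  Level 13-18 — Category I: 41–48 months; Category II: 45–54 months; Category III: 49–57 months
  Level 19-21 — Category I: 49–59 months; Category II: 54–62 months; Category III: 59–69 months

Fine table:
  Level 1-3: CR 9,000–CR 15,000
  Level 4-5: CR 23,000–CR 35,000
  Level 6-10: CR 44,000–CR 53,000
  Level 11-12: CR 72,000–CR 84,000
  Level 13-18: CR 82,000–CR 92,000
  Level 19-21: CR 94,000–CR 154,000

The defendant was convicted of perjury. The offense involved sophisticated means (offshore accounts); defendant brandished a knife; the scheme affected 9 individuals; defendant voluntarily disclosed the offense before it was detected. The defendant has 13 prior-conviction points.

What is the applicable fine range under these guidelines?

CR 82,000–CR 92,000

Base offense level for perjury: 4.
S1 does not apply.
S2 applies (level before this adjustment is 4 < 5, so +4): 4 + 4 = 8.
S3 applies (level before this adjustment is 8 ≥ 8, so +3): 8 + 3 = 11.
S4 applies: 11 + 3 = 14.
S5 applies: 14 − 1 = 13.
Final offense level: 13.
Level 13 falls in the 13-18 band.
Fine table: Level 13-18 → CR 82,000–CR 92,000.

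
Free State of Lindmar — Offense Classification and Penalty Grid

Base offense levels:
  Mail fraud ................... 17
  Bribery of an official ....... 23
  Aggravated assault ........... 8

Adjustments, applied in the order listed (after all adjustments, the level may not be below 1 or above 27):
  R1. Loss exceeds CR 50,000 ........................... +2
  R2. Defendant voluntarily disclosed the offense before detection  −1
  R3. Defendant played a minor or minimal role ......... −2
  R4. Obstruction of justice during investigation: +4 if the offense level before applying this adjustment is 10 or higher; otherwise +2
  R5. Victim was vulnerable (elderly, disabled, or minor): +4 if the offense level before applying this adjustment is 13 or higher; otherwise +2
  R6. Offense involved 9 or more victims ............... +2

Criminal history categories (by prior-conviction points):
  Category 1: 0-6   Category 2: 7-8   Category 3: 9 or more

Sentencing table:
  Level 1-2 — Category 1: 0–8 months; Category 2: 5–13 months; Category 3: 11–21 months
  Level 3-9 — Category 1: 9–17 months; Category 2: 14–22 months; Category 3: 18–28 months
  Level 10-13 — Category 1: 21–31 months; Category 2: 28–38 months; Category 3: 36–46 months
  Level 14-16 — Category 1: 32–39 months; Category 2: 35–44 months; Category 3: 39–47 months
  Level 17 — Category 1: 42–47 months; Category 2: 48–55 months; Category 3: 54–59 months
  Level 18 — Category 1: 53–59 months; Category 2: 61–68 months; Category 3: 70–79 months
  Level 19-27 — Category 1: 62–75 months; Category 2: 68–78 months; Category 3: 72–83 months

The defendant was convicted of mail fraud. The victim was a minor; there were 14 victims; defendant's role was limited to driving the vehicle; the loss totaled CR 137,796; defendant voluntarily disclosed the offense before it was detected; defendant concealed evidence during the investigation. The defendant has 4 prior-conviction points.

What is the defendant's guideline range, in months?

62-75 months

Base offense level for mail fraud: 17.
R1 applies: 17 + 2 = 19.
R2 applies: 19 − 1 = 18.
R3 applies: 18 − 2 = 16.
R4 applies (level before this adjustment is 16 ≥ 10, so +4): 16 + 4 = 20.
R5 applies (level before this adjustment is 20 ≥ 13, so +4): 20 + 4 = 24.
R6 applies: 24 + 2 = 26.
Final offense level: 26.
Criminal history: 4 prior points → Category 1 (0-6).
Level 26 falls in the 19-27 band.
Grid: Level 19-27 × Category 1 = 62-75 months.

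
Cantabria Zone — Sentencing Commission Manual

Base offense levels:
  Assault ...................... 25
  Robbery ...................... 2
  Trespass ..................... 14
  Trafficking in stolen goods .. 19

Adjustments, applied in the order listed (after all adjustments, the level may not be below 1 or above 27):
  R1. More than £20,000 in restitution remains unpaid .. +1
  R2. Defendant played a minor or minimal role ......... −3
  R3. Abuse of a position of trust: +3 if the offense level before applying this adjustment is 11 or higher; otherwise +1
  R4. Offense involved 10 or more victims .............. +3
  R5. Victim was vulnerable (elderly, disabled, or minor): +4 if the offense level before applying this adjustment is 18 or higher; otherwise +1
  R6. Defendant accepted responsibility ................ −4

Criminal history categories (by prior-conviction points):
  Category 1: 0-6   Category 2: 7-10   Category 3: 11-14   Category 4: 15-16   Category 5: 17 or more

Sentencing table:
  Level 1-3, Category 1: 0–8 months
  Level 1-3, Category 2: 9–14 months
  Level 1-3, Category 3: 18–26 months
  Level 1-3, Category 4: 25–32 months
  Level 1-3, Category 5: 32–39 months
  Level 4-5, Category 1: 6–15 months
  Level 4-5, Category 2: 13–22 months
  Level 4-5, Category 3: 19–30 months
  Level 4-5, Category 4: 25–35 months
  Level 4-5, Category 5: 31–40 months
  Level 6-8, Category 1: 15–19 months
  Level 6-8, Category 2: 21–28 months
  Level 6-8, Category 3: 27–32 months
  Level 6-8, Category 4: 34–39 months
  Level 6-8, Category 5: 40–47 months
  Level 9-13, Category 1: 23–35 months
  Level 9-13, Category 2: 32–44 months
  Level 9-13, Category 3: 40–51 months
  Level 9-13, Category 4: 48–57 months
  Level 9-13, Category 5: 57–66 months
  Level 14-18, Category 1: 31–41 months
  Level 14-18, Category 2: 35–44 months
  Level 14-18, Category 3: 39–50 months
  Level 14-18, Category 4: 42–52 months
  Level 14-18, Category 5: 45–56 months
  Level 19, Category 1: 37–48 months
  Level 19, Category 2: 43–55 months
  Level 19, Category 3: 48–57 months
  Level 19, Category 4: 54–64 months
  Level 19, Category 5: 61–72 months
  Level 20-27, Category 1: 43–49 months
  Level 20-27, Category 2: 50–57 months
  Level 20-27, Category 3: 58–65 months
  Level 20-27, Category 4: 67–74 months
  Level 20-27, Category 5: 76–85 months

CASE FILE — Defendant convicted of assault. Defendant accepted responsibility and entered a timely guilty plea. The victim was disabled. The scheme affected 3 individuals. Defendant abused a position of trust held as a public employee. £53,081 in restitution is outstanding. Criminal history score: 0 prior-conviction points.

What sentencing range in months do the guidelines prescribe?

Base offense level for assault: 25.
R1 applies: 25 + 1 = 26.
R2 does not apply.
R3 applies (level before this adjustment is 26 ≥ 11, so +3): 26 + 3 = 29.
R4 does not apply.
R5 applies (level before this adjustment is 29 ≥ 18, so +4): 29 + 4 = 33.
R6 applies: 33 − 4 = 29.
Level 29 exceeds the maximum of 27; capped at 27.
Final offense level: 27.
Criminal history: 0 prior points → Category 1 (0-6).
Level 27 falls in the 20-27 band.
Grid: Level 20-27 × Category 1 = 43-49 months.

43-49 months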